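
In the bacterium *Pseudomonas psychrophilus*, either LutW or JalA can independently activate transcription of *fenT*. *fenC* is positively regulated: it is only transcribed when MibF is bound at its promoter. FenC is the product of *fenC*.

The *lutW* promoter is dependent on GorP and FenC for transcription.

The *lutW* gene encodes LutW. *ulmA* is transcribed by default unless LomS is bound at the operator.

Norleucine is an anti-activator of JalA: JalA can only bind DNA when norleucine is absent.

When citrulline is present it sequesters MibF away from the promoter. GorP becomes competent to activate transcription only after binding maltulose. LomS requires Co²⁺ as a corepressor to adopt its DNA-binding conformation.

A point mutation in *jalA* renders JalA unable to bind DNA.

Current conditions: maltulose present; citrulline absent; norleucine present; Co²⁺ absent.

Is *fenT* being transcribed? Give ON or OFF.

ON

Maltulose is present, so GorP is active.
Citrulline is absent, so MibF is active.
No repressor is bound and MibF is active, so *fenC* is transcribed.
So FenC is produced and active.
No repressor is bound and GorP and FenC are active, so *lutW* is transcribed.
So LutW is produced and active.
JalA is non-functional in this strain, so it has no effect.
Activator LutW is present, so *fenT* is transcribed.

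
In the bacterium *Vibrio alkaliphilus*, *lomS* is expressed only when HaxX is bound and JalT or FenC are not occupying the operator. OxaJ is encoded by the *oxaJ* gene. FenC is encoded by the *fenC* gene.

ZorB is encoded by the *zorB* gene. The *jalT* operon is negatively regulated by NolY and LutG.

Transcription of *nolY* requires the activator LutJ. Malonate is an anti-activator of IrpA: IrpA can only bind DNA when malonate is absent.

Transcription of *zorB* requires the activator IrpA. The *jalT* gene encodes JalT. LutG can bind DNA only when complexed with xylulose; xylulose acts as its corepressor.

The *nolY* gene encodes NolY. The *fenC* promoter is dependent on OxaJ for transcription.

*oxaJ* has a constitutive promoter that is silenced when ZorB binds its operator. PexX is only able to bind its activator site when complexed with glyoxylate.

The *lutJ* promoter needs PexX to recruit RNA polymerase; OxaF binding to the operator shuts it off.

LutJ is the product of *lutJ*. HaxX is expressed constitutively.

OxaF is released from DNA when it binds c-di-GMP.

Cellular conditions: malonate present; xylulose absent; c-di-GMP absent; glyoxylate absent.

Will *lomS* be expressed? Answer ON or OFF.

OFF

Glyoxylate is absent, so PexX is inactive.
c-di-GMP is absent, so OxaF is active.
With repressor OxaF bound, *lutJ* is not transcribed.
So LutJ is not produced.
Required activator LutJ is absent, so *nolY* is not transcribed.
So NolY is not produced.
Xylulose is absent, so LutG is inactive.
With no repressor bound, *jalT* is transcribed.
So JalT is produced and active.
HaxX is produced constitutively and is active.
Malonate is present, so IrpA is inactive.
Required activator IrpA is absent, so *zorB* is not transcribed.
So ZorB is not produced.
With no repressor bound, *oxaJ* is transcribed.
So OxaJ is produced and active.
No repressor is bound and OxaJ is active, so *fenC* is transcribed.
So FenC is produced and active.
With repressor JalT bound, *lomS* is not transcribed.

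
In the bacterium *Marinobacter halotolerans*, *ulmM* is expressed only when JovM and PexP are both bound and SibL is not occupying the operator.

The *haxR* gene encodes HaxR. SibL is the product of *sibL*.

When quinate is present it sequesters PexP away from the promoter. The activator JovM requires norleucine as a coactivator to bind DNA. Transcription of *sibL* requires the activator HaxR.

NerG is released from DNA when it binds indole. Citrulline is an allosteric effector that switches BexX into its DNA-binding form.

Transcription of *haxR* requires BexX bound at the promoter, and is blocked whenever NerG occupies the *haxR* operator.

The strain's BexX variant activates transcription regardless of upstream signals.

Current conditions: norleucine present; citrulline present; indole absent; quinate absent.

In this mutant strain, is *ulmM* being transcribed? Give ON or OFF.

ON

Norleucine is present, so JovM is active.
Quinate is absent, so PexP is active.
BexX is constitutively active in this strain.
Indole is absent, so NerG is active.
With repressor NerG bound, *haxR* is not transcribed.
So HaxR is not produced.
Required activator HaxR is absent, so *sibL* is not transcribed.
So SibL is not produced.
No repressor is bound and JovM and PexP are active, so *ulmM* is transcribed.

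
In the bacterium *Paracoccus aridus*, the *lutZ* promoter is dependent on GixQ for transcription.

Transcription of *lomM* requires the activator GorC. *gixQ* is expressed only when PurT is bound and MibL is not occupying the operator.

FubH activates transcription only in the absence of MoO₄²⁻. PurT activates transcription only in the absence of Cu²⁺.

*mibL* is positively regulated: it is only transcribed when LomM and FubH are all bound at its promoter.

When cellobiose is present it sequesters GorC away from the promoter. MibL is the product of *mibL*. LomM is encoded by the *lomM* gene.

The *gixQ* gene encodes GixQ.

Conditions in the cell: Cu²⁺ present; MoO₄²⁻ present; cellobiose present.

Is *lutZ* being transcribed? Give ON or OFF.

Cellobiose is present, so GorC is inactive.
Required activator GorC is absent, so *lomM* is not transcribed.
So LomM is not produced.
MoO₄²⁻ is present, so FubH is inactive.
Required activator LomM is absent, so *mibL* is not transcribed.
So MibL is not produced.
Cu²⁺ is present, so PurT is inactive.
Required activator PurT is absent, so *gixQ* is not transcribed.
So GixQ is not produced.
Required activator GixQ is absent, so *lutZ* is not transcribed.

OFF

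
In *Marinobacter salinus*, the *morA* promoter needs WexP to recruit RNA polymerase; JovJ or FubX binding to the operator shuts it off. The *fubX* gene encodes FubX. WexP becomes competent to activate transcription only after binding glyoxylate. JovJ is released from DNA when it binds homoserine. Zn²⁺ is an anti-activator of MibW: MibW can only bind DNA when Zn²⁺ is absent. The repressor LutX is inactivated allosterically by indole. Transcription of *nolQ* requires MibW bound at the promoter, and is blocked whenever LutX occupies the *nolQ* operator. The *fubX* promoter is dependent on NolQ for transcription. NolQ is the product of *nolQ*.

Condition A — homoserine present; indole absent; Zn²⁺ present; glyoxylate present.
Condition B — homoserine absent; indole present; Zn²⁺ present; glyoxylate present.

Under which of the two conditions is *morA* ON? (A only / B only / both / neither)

Condition A:
Homoserine is present, so JovJ is inactive.
Indole is absent, so LutX is active.
Zn²⁺ is present, so MibW is inactive.
With repressor LutX bound, *nolQ* is not transcribed.
So NolQ is not produced.
Required activator NolQ is absent, so *fubX* is not transcribed.
So FubX is not produced.
Glyoxylate is present, so WexP is active.
No repressor is bound and WexP is active, so *morA* is transcribed.
→ *morA* is ON in A.
Condition B:
Homoserine is absent, so JovJ is active.
Indole is present, so LutX is inactive.
Zn²⁺ is present, so MibW is inactive.
Required activator MibW is absent, so *nolQ* is not transcribed.
So NolQ is not produced.
Required activator NolQ is absent, so *fubX* is not transcribed.
So FubX is not produced.
Glyoxylate is present, so WexP is active.
With repressor JovJ bound, *morA* is not transcribed.
→ *morA* is OFF in B.

A only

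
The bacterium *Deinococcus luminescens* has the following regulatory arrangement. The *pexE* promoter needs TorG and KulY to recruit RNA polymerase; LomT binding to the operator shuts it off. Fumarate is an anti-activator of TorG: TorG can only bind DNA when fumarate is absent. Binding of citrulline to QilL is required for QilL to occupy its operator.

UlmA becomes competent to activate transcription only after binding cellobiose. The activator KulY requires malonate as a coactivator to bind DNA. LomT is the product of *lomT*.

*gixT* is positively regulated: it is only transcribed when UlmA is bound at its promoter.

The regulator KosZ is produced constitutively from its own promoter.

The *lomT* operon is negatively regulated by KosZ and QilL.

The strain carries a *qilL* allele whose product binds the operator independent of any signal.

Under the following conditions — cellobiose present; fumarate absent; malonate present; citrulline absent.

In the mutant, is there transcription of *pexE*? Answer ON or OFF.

ON

Fumarate is absent, so TorG is active.
KosZ is produced constitutively and is active.
QilL is constitutively active in this strain.
With repressor KosZ bound, *lomT* is not transcribed.
So LomT is not produced.
Malonate is present, so KulY is active.
No repressor is bound and TorG and KulY are active, so *pexE* is transcribed.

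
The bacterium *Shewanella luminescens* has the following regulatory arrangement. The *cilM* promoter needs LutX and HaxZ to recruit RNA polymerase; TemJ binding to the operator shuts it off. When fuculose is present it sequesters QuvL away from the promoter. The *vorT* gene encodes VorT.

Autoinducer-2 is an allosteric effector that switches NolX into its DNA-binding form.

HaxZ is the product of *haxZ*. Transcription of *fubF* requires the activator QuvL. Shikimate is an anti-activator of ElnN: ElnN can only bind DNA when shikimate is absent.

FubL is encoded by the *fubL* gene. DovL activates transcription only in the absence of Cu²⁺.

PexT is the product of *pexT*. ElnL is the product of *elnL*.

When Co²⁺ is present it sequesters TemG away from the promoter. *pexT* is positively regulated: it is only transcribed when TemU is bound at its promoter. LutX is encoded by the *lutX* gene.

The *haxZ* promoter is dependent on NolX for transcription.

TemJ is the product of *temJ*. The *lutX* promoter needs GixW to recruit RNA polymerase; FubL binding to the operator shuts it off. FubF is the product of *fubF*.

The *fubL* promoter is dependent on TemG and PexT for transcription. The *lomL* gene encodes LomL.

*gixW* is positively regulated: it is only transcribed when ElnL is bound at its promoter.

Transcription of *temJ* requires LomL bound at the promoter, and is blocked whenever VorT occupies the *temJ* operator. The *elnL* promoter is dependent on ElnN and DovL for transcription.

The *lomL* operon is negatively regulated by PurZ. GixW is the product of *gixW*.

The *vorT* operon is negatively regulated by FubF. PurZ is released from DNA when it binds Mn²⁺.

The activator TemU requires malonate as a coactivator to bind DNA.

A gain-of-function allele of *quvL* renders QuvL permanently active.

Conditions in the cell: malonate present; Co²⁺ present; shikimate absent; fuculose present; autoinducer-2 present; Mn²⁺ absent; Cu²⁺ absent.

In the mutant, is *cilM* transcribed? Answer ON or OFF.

Shikimate is absent, so ElnN is active.
Cu²⁺ is absent, so DovL is active.
No repressor is bound and ElnN and DovL are active, so *elnL* is transcribed.
So ElnL is produced and active.
No repressor is bound and ElnL is active, so *gixW* is transcribed.
So GixW is produced and active.
Co²⁺ is present, so TemG is inactive.
Malonate is present, so TemU is active.
No repressor is bound and TemU is active, so *pexT* is transcribed.
So PexT is produced and active.
Required activator TemG is absent, so *fubL* is not transcribed.
So FubL is not produced.
No repressor is bound and GixW is active, so *lutX* is transcribed.
So LutX is produced and active.
QuvL is constitutively active in this strain.
No repressor is bound and QuvL is active, so *fubF* is transcribed.
So FubF is produced and active.
With repressor FubF bound, *vorT* is not transcribed.
So VorT is not produced.
Mn²⁺ is absent, so PurZ is active.
With repressor PurZ bound, *lomL* is not transcribed.
So LomL is not produced.
Required activator LomL is absent, so *temJ* is not transcribed.
So TemJ is not produced.
Autoinducer-2 is present, so NolX is active.
No repressor is bound and NolX is active, so *haxZ* is transcribed.
So HaxZ is produced and active.
No repressor is bound and LutX and HaxZ are active, so *cilM* is transcribed.

ON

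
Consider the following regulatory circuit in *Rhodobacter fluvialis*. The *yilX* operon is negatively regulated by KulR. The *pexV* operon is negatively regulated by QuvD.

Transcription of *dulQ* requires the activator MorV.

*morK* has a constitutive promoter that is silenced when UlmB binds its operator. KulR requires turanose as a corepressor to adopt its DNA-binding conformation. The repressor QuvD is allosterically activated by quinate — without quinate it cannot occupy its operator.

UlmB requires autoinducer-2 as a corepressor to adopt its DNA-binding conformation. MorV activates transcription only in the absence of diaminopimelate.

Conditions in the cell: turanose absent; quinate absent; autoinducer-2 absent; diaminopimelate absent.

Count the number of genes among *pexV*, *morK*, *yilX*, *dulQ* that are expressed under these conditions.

4

Quinate is absent, so QuvD is inactive.
With no repressor bound, *pexV* is transcribed.
→ *pexV* is ON.
Autoinducer-2 is absent, so UlmB is inactive.
With no repressor bound, *morK* is transcribed.
→ *morK* is ON.
Turanose is absent, so KulR is inactive.
With no repressor bound, *yilX* is transcribed.
→ *yilX* is ON.
Diaminopimelate is absent, so MorV is active.
No repressor is bound and MorV is active, so *dulQ* is transcribed.
→ *dulQ* is ON.
4 of the 4 genes are transcribed.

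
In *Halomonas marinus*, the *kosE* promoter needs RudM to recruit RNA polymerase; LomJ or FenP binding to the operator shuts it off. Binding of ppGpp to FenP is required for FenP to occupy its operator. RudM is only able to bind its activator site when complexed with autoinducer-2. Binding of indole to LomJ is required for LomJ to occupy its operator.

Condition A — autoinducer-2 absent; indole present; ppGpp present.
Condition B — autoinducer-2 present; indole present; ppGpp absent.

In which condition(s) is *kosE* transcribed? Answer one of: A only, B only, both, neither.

Condition A:
Autoinducer-2 is absent, so RudM is inactive.
Indole is present, so LomJ is active.
ppGpp is present, so FenP is active.
With repressor LomJ bound, *kosE* is not transcribed.
→ *kosE* is OFF in A.
Condition B:
Autoinducer-2 is present, so RudM is active.
Indole is present, so LomJ is active.
ppGpp is absent, so FenP is inactive.
With repressor LomJ bound, *kosE* is not transcribed.
→ *kosE* is OFF in B.

neither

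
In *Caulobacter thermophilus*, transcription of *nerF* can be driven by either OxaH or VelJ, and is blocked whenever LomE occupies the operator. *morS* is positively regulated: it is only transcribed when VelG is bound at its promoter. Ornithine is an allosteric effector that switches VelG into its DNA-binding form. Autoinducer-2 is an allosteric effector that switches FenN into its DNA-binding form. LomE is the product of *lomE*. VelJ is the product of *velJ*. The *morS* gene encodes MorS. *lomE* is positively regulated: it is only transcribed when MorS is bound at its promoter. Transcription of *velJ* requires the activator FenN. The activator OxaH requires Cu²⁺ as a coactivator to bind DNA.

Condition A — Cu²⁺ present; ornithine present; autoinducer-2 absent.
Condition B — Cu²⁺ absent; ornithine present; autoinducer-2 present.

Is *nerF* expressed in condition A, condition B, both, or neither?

neither

Condition A:
Cu²⁺ is present, so OxaH is active.
Ornithine is present, so VelG is active.
No repressor is bound and VelG is active, so *morS* is transcribed.
So MorS is produced and active.
No repressor is bound and MorS is active, so *lomE* is transcribed.
So LomE is produced and active.
Autoinducer-2 is absent, so FenN is inactive.
Required activator FenN is absent, so *velJ* is not transcribed.
So VelJ is not produced.
With repressor LomE bound, *nerF* is not transcribed.
→ *nerF* is OFF in A.
Condition B:
Cu²⁺ is absent, so OxaH is inactive.
Ornithine is present, so VelG is active.
No repressor is bound and VelG is active, so *morS* is transcribed.
So MorS is produced and active.
No repressor is bound and MorS is active, so *lomE* is transcribed.
So LomE is produced and active.
Autoinducer-2 is present, so FenN is active.
No repressor is bound and FenN is active, so *velJ* is transcribed.
So VelJ is produced and active.
With repressor LomE bound, *nerF* is not transcribed.
→ *nerF* is OFF in B.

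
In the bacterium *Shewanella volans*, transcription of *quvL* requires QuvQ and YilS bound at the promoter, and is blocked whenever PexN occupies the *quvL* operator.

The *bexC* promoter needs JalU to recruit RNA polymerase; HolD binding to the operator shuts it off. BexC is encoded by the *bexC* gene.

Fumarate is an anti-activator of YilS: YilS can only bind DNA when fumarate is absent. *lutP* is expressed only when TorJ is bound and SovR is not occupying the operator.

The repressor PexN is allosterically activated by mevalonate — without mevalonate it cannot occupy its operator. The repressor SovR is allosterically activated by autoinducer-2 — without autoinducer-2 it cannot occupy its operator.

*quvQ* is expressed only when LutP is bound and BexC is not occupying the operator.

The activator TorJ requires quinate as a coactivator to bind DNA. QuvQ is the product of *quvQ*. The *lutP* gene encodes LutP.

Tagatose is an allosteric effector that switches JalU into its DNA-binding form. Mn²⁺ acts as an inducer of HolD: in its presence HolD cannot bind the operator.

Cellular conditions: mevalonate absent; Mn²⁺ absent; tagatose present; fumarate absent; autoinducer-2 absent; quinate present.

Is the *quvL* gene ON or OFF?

ON

Mn²⁺ is absent, so HolD is active.
Tagatose is present, so JalU is active.
With repressor HolD bound, *bexC* is not transcribed.
So BexC is not produced.
Quinate is present, so TorJ is active.
Autoinducer-2 is absent, so SovR is inactive.
No repressor is bound and TorJ is active, so *lutP* is transcribed.
So LutP is produced and active.
No repressor is bound and LutP is active, so *quvQ* is transcribed.
So QuvQ is produced and active.
Mevalonate is absent, so PexN is inactive.
Fumarate is absent, so YilS is active.
No repressor is bound and QuvQ and YilS are active, so *quvL* is transcribed.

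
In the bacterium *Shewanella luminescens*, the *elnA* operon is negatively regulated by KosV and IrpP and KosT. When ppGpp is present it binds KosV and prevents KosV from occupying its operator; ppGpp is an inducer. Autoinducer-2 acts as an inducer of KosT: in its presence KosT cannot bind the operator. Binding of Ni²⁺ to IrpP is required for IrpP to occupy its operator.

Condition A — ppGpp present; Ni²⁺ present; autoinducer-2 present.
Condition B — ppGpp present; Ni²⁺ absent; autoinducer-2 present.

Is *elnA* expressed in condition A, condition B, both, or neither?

B only

Condition A:
ppGpp is present, so KosV is inactive.
Ni²⁺ is present, so IrpP is active.
Autoinducer-2 is present, so KosT is inactive.
With repressor IrpP bound, *elnA* is not transcribed.
→ *elnA* is OFF in A.
Condition B:
ppGpp is present, so KosV is inactive.
Ni²⁺ is absent, so IrpP is inactive.
Autoinducer-2 is present, so KosT is inactive.
With no repressor bound, *elnA* is transcribed.
→ *elnA* is ON in B.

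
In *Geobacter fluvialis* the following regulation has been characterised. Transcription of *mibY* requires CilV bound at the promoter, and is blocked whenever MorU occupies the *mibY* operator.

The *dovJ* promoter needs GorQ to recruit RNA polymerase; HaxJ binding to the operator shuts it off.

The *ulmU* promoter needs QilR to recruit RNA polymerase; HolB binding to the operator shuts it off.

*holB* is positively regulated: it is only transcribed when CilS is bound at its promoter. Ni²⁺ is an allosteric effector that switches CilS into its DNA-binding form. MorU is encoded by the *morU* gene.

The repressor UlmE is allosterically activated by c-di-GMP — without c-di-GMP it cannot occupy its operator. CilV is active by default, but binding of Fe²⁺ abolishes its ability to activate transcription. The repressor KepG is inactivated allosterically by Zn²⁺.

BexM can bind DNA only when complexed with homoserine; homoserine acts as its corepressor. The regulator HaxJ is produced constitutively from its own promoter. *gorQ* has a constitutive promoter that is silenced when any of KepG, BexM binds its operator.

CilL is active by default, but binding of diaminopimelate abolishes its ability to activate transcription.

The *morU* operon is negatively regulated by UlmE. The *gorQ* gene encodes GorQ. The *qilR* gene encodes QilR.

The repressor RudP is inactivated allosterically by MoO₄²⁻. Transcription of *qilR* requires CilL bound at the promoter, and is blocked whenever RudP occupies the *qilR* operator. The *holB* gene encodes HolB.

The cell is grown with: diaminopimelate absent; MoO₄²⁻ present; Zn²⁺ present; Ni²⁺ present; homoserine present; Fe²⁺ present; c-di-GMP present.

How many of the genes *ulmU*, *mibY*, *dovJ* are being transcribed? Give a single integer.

0

MoO₄²⁻ is present, so RudP is inactive.
Diaminopimelate is absent, so CilL is active.
No repressor is bound and CilL is active, so *qilR* is transcribed.
So QilR is produced and active.
Ni²⁺ is present, so CilS is active.
No repressor is bound and CilS is active, so *holB* is transcribed.
So HolB is produced and active.
With repressor HolB bound, *ulmU* is not transcribed.
→ *ulmU* is OFF.
Fe²⁺ is present, so CilV is inactive.
c-di-GMP is present, so UlmE is active.
With repressor UlmE bound, *morU* is not transcribed.
So MorU is not produced.
Required activator CilV is absent, so *mibY* is not transcribed.
→ *mibY* is OFF.
Zn²⁺ is present, so KepG is inactive.
Homoserine is present, so BexM is active.
With repressor BexM bound, *gorQ* is not transcribed.
So GorQ is not produced.
HaxJ is produced constitutively and is active.
With repressor HaxJ bound, *dovJ* is not transcribed.
→ *dovJ* is OFF.
0 of the 3 genes are transcribed.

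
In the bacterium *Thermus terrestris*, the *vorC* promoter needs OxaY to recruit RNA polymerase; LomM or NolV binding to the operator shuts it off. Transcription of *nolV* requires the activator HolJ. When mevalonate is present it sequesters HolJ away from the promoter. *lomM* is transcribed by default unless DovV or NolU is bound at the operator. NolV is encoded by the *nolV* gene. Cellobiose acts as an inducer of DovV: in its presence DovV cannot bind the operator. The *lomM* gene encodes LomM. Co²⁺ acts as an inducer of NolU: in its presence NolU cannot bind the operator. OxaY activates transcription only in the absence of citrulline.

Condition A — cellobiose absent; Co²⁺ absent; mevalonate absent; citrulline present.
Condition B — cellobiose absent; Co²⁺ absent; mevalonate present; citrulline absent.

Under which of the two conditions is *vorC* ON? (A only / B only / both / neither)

Condition A:
Cellobiose is absent, so DovV is active.
Co²⁺ is absent, so NolU is active.
With repressor DovV bound, *lomM* is not transcribed.
So LomM is not produced.
Mevalonate is absent, so HolJ is active.
No repressor is bound and HolJ is active, so *nolV* is transcribed.
So NolV is produced and active.
Citrulline is present, so OxaY is inactive.
With repressor NolV bound, *vorC* is not transcribed.
→ *vorC* is OFF in A.
Condition B:
Cellobiose is absent, so DovV is active.
Co²⁺ is absent, so NolU is active.
With repressor DovV bound, *lomM* is not transcribed.
So LomM is not produced.
Mevalonate is present, so HolJ is inactive.
Required activator HolJ is absent, so *nolV* is not transcribed.
So NolV is not produced.
Citrulline is absent, so OxaY is active.
No repressor is bound and OxaY is active, so *vorC* is transcribed.
→ *vorC* is ON in B.

B only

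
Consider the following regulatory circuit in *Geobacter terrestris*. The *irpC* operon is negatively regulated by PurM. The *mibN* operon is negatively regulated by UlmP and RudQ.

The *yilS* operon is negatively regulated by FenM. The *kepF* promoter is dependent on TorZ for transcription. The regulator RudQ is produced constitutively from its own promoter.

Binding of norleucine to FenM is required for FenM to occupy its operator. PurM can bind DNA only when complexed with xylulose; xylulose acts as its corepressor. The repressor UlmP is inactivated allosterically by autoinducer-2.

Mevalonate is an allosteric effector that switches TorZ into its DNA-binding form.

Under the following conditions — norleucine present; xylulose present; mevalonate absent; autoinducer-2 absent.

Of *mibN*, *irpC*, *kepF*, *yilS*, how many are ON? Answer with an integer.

Autoinducer-2 is absent, so UlmP is active.
RudQ is produced constitutively and is active.
With repressor UlmP bound, *mibN* is not transcribed.
→ *mibN* is OFF.
Xylulose is present, so PurM is active.
With repressor PurM bound, *irpC* is not transcribed.
→ *irpC* is OFF.
Mevalonate is absent, so TorZ is inactive.
Required activator TorZ is absent, so *kepF* is not transcribed.
→ *kepF* is OFF.
Norleucine is present, so FenM is active.
With repressor FenM bound, *yilS* is not transcribed.
→ *yilS* is OFF.
0 of the 4 genes are transcribed.

0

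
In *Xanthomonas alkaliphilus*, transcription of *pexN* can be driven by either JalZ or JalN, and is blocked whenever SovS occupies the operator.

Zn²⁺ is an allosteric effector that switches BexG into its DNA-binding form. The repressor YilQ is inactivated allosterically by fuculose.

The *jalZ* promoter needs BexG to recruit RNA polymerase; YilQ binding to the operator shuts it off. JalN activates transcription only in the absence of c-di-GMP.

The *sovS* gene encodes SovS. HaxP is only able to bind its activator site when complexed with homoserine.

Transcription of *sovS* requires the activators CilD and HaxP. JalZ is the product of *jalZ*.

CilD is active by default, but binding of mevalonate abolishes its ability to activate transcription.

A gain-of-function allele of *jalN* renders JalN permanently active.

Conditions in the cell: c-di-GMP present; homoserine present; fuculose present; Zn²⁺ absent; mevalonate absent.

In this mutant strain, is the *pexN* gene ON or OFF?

Fuculose is present, so YilQ is inactive.
Zn²⁺ is absent, so BexG is inactive.
Required activator BexG is absent, so *jalZ* is not transcribed.
So JalZ is not produced.
JalN is constitutively active in this strain.
Mevalonate is absent, so CilD is active.
Homoserine is present, so HaxP is active.
No repressor is bound and CilD and HaxP are active, so *sovS* is transcribed.
So SovS is produced and active.
With repressor SovS bound, *pexN* is not transcribed.

OFF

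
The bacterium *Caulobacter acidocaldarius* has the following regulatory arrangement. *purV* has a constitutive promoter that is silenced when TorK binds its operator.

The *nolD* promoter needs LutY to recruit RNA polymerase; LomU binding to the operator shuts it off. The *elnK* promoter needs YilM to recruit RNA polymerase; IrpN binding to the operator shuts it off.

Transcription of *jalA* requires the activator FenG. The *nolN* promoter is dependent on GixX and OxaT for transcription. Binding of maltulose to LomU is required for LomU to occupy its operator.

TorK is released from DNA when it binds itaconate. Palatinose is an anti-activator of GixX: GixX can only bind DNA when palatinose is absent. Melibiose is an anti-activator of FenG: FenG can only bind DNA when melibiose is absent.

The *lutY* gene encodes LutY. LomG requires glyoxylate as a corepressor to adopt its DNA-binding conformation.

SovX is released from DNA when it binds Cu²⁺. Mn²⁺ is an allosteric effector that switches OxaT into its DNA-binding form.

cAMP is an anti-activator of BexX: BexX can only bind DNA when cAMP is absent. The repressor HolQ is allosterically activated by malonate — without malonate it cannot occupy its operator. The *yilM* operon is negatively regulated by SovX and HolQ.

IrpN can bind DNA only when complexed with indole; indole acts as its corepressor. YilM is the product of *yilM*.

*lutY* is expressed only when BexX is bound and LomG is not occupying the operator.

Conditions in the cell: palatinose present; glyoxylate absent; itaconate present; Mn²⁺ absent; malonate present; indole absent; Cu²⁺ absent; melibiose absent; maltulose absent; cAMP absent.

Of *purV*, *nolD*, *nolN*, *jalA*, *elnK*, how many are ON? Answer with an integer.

Itaconate is present, so TorK is inactive.
With no repressor bound, *purV* is transcribed.
→ *purV* is ON.
cAMP is absent, so BexX is active.
Glyoxylate is absent, so LomG is inactive.
No repressor is bound and BexX is active, so *lutY* is transcribed.
So LutY is produced and active.
Maltulose is absent, so LomU is inactive.
No repressor is bound and LutY is active, so *nolD* is transcribed.
→ *nolD* is ON.
Palatinose is present, so GixX is inactive.
Mn²⁺ is absent, so OxaT is inactive.
Required activator GixX is absent, so *nolN* is not transcribed.
→ *nolN* is OFF.
Melibiose is absent, so FenG is active.
No repressor is bound and FenG is active, so *jalA* is transcribed.
→ *jalA* is ON.
Cu²⁺ is absent, so SovX is active.
Malonate is present, so HolQ is active.
With repressor SovX bound, *yilM* is not transcribed.
So YilM is not produced.
Indole is absent, so IrpN is inactive.
Required activator YilM is absent, so *elnK* is not transcribed.
→ *elnK* is OFF.
3 of the 5 genes are transcribed.

3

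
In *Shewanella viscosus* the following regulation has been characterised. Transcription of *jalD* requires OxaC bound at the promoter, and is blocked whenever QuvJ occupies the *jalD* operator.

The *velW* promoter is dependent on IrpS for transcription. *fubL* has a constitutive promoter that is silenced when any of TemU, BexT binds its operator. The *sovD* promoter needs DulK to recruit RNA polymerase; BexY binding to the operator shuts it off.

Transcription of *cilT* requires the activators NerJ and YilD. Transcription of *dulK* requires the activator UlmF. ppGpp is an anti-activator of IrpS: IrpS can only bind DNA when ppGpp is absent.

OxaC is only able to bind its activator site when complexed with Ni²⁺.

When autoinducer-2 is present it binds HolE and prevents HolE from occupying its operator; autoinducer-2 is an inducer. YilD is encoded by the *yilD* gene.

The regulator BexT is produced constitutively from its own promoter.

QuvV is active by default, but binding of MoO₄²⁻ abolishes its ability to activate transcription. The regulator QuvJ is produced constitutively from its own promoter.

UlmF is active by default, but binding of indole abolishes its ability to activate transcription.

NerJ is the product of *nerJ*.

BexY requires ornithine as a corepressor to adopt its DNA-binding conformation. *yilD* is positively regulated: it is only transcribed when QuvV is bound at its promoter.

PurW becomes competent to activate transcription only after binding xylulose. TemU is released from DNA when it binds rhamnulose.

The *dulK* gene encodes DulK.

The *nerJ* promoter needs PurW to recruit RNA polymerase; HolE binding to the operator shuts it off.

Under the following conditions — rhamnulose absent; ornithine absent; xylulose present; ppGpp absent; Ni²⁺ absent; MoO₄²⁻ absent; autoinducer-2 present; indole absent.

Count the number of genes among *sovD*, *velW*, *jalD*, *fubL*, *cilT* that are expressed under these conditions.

Ornithine is absent, so BexY is inactive.
Indole is absent, so UlmF is active.
No repressor is bound and UlmF is active, so *dulK* is transcribed.
So DulK is produced and active.
No repressor is bound and DulK is active, so *sovD* is transcribed.
→ *sovD* is ON.
ppGpp is absent, so IrpS is active.
No repressor is bound and IrpS is active, so *velW* is transcribed.
→ *velW* is ON.
Ni²⁺ is absent, so OxaC is inactive.
QuvJ is produced constitutively and is active.
With repressor QuvJ bound, *jalD* is not transcribed.
→ *jalD* is OFF.
Rhamnulose is absent, so TemU is active.
BexT is produced constitutively and is active.
With repressor TemU bound, *fubL* is not transcribed.
→ *fubL* is OFF.
Xylulose is present, so PurW is active.
Autoinducer-2 is present, so HolE is inactive.
No repressor is bound and PurW is active, so *nerJ* is transcribed.
So NerJ is produced and active.
MoO₄²⁻ is absent, so QuvV is active.
No repressor is bound and QuvV is active, so *yilD* is transcribed.
So YilD is produced and active.
No repressor is bound and NerJ and YilD are active, so *cilT* is transcribed.
→ *cilT* is ON.
3 of the 5 genes are transcribed.

3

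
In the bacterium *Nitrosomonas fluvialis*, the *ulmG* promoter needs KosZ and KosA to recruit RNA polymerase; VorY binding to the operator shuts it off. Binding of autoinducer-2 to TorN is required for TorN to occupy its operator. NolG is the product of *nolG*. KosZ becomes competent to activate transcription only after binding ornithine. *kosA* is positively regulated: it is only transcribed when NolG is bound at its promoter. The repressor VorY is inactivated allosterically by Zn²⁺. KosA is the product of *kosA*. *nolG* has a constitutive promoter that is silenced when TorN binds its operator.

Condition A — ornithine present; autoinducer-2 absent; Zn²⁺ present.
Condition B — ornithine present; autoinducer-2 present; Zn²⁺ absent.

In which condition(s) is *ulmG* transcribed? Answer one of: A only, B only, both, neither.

Condition A:
Ornithine is present, so KosZ is active.
Autoinducer-2 is absent, so TorN is inactive.
With no repressor bound, *nolG* is transcribed.
So NolG is produced and active.
No repressor is bound and NolG is active, so *kosA* is transcribed.
So KosA is produced and active.
Zn²⁺ is present, so VorY is inactive.
No repressor is bound and KosZ and KosA are active, so *ulmG* is transcribed.
→ *ulmG* is ON in A.
Condition B:
Ornithine is present, so KosZ is active.
Autoinducer-2 is present, so TorN is active.
With repressor TorN bound, *nolG* is not transcribed.
So NolG is not produced.
Required activator NolG is absent, so *kosA* is not transcribed.
So KosA is not produced.
Zn²⁺ is absent, so VorY is active.
With repressor VorY bound, *ulmG* is not transcribed.
→ *ulmG* is OFF in B.

A only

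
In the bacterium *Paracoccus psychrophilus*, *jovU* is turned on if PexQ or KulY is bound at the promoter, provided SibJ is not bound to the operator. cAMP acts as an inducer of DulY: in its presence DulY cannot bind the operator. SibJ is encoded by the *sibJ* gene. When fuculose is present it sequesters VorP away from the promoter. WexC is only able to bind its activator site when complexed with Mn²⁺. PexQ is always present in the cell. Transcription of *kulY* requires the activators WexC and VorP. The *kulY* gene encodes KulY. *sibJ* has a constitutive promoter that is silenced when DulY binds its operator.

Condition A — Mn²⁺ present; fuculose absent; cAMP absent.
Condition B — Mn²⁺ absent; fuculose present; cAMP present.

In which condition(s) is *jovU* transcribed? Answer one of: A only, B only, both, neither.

Condition A:
PexQ is produced constitutively and is active.
Mn²⁺ is present, so WexC is active.
Fuculose is absent, so VorP is active.
No repressor is bound and WexC and VorP are active, so *kulY* is transcribed.
So KulY is produced and active.
cAMP is absent, so DulY is active.
With repressor DulY bound, *sibJ* is not transcribed.
So SibJ is not produced.
Activator PexQ is present, so *jovU* is transcribed.
→ *jovU* is ON in A.
Condition B:
PexQ is produced constitutively and is active.
Mn²⁺ is absent, so WexC is inactive.
Fuculose is present, so VorP is inactive.
Required activator WexC is absent, so *kulY* is not transcribed.
So KulY is not produced.
cAMP is present, so DulY is inactive.
With no repressor bound, *sibJ* is transcribed.
So SibJ is produced and active.
With repressor SibJ bound, *jovU* is not transcribed.
→ *jovU* is OFF in B.

A only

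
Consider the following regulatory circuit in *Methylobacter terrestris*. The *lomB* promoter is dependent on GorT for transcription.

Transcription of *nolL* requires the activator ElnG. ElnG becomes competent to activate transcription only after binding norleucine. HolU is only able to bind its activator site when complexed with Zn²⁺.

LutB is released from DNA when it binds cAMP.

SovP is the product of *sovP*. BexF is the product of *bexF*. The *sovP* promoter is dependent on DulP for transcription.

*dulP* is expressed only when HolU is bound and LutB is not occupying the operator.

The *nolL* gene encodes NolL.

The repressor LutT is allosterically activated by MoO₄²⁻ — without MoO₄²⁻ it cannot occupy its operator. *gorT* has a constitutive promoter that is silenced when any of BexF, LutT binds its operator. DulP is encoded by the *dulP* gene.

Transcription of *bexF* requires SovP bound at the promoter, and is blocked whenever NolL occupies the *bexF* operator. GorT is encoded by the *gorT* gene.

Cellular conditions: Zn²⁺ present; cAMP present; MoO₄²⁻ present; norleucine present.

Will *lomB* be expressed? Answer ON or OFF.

Zn²⁺ is present, so HolU is active.
cAMP is present, so LutB is inactive.
No repressor is bound and HolU is active, so *dulP* is transcribed.
So DulP is produced and active.
No repressor is bound and DulP is active, so *sovP* is transcribed.
So SovP is produced and active.
Norleucine is present, so ElnG is active.
No repressor is bound and ElnG is active, so *nolL* is transcribed.
So NolL is produced and active.
With repressor NolL bound, *bexF* is not transcribed.
So BexF is not produced.
MoO₄²⁻ is present, so LutT is active.
With repressor LutT bound, *gorT* is not transcribed.
So GorT is not produced.
Required activator GorT is absent, so *lomB* is not transcribed.

OFF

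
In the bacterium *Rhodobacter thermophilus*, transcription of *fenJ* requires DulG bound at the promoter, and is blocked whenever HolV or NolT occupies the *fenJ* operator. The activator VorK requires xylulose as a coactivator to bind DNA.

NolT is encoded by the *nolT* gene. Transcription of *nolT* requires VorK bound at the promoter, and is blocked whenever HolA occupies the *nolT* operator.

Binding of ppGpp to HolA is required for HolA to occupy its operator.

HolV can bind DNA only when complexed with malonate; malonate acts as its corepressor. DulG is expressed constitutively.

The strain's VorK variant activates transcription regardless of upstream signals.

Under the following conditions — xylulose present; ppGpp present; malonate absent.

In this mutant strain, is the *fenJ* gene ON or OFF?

Malonate is absent, so HolV is inactive.
DulG is produced constitutively and is active.
ppGpp is present, so HolA is active.
VorK is constitutively active in this strain.
With repressor HolA bound, *nolT* is not transcribed.
So NolT is not produced.
No repressor is bound and DulG is active, so *fenJ* is transcribed.

ON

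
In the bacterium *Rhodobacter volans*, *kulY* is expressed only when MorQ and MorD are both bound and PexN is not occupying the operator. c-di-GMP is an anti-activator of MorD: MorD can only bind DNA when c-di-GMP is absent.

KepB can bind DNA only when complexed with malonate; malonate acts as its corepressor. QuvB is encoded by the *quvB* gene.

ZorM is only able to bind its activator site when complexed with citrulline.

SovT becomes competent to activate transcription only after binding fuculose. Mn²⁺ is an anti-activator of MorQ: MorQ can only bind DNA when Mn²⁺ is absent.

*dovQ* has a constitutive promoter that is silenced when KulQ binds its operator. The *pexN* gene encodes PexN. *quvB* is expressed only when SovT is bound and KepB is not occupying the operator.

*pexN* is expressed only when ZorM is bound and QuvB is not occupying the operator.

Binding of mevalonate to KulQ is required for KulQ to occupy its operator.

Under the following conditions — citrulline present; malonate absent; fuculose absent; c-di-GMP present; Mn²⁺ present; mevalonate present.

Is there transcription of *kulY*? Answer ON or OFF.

OFF

Mn²⁺ is present, so MorQ is inactive.
Fuculose is absent, so SovT is inactive.
Malonate is absent, so KepB is inactive.
Required activator SovT is absent, so *quvB* is not transcribed.
So QuvB is not produced.
Citrulline is present, so ZorM is active.
No repressor is bound and ZorM is active, so *pexN* is transcribed.
So PexN is produced and active.
c-di-GMP is present, so MorD is inactive.
With repressor PexN bound, *kulY* is not transcribed.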